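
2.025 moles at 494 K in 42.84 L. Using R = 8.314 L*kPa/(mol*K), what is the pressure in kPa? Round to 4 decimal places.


PV = nRT, solve for P = nRT / V.
nRT = 2.025 * 8.314 * 494 = 8316.9099
P = 8316.9099 / 42.84
P = 194.13888655 kPa, rounded to 4 dp:

194.1389 kPa


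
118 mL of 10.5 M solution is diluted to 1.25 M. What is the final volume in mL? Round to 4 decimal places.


Dilution: M1*V1 = M2*V2, solve for V2.
V2 = M1*V1 / M2
V2 = 10.5 * 118 / 1.25
V2 = 1239.0 / 1.25
V2 = 991.2 mL, rounded to 4 dp:

991.2000 mL


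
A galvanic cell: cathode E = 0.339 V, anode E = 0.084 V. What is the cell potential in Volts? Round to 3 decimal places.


Standard cell potential: E_cell = E_cathode - E_anode.
E_cell = 0.339 - (0.084)
E_cell = 0.255 V, rounded to 3 dp:

0.255 V


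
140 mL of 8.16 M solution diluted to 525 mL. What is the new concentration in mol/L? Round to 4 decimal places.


Dilution: M1*V1 = M2*V2, solve for M2.
M2 = M1*V1 / V2
M2 = 8.16 * 140 / 525
M2 = 1142.4 / 525
M2 = 2.176 mol/L, rounded to 4 dp:

2.1760 mol/L


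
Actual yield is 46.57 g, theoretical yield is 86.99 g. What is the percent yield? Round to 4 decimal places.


% yield = 100 * actual / theoretical
% yield = 100 * 46.57 / 86.99
% yield = 53.53488907 %, rounded to 4 dp:

53.5349 %


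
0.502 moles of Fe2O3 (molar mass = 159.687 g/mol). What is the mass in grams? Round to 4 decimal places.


mass = n * M
mass = 0.502 * 159.687
mass = 80.162874 g, rounded to 4 dp:

80.1629 g


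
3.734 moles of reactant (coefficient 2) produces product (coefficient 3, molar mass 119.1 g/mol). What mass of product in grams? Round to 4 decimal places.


Use the coefficient ratio to convert reactant moles to product moles, then multiply by the product's molar mass.
moles_P = moles_R * (coeff_P / coeff_R) = 3.734 * (3/2) = 5.601
mass_P = moles_P * M_P = 5.601 * 119.1
mass_P = 667.0791 g, rounded to 4 dp:

667.0791 g


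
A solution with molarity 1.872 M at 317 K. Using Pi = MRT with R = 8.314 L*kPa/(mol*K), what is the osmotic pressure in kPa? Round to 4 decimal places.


Osmotic pressure (van't Hoff): Pi = M*R*T.
RT = 8.314 * 317 = 2635.538
Pi = 1.872 * 2635.538
Pi = 4933.727136 kPa, rounded to 4 dp:

4933.7271 kPa


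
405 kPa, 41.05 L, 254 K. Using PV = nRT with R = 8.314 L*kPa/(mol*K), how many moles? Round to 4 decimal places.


PV = nRT, solve for n = PV / (RT).
PV = 405 * 41.05 = 16625.25
RT = 8.314 * 254 = 2111.756
n = 16625.25 / 2111.756
n = 7.87271351 mol, rounded to 4 dp:

7.8727 mol


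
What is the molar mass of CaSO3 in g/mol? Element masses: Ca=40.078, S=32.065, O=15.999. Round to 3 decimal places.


M = sum(count * atomic_mass) over atoms.
M = 1*40.078 + 1*32.065 + 3*15.999
M = 40.078 + 32.065 + 47.997
M = 120.14 g/mol, rounded to 3 dp:

120.140 g/mol


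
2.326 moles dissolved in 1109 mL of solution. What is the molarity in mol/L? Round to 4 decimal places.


Convert volume to liters: V_L = V_mL / 1000.
V_L = 1109 / 1000 = 1.109 L
M = n / V_L = 2.326 / 1.109
M = 2.09738503 mol/L, rounded to 4 dp:

2.0974 mol/L


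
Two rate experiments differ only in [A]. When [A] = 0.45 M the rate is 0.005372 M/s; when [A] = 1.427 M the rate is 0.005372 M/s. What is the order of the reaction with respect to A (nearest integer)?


Rate is proportional to [A]^n, so rate2/rate1 = ([A]2/[A]1)^n. Take logs to solve for n.
rate2/rate1 = 0.005372 / 0.005372 = 1.0
[A]2/[A]1 = 1.427 / 0.45 = 3.1711
n = ln(1.0) / ln(3.1711) = 0.0
Nearest integer order:

0


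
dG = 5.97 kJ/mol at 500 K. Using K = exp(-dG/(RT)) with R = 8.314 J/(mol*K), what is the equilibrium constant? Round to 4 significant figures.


dG is in kJ/mol; multiply by 1000 to match R in J/(mol*K).
RT = 8.314 * 500 = 4157.0 J/mol
exponent = -dG*1000 / (RT) = -(5.97*1000) / 4157.0 = -1.43613183
K = exp(-1.43613183)
K = 0.23784601, rounded to 4 significant figures:

0.2378


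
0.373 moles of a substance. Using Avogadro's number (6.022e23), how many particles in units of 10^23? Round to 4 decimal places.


N = n * NA, then divide by 1e23 for the requested units.
N / 1e23 = n * 6.022
N / 1e23 = 0.373 * 6.022
N / 1e23 = 2.246206, rounded to 4 dp:

2.2462


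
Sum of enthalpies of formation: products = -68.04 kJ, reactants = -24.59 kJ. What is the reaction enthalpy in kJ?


dH_rxn = sum(dH_f products) - sum(dH_f reactants)
dH_rxn = -68.04 - (-24.59)
dH_rxn = -43.45 kJ:

-43.45 kJ


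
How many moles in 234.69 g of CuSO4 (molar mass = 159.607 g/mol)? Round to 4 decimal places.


n = mass / M
n = 234.69 / 159.607
n = 1.47042423 mol, rounded to 4 dp:

1.4704 mol


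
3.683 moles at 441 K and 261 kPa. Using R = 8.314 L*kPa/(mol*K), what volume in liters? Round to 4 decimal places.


PV = nRT, solve for V = nRT / P.
nRT = 3.683 * 8.314 * 441 = 13503.6237
V = 13503.6237 / 261
V = 51.73802184 L, rounded to 4 dp:

51.7380 L


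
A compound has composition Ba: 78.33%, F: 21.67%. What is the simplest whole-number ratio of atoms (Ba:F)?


Assume 100 g of compound, divide each mass% by atomic mass to get moles, then normalize by the smallest to get a raw atom ratio.
Moles per 100 g: Ba: 78.33/137.327 = 0.5704, F: 21.67/18.998 = 1.1406
Raw ratio (divide by min = 0.5704): Ba: 1.0, F: 2.0
Multiply by 1 to clear fractions: Ba: 1.0 ~= 1, F: 2.0 ~= 2
Reduce by GCD to get the simplest whole-number ratio:

1:2


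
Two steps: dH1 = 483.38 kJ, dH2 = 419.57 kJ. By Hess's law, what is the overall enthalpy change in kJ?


Hess's law: enthalpy is a state function, so add the step enthalpies.
dH_total = dH1 + dH2 = 483.38 + (419.57)
dH_total = 902.95 kJ:

902.95 kJ


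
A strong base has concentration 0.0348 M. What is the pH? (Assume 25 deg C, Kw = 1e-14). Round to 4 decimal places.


A strong base dissociates completely, so [OH-] equals the given concentration.
pOH = -log10([OH-]) = -log10(0.0348) = 1.458421
pH = 14 - pOH = 14 - 1.458421
pH = 12.541579, rounded to 4 dp:

12.5416


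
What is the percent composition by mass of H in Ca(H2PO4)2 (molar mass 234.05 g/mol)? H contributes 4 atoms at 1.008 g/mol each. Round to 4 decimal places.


pct = 100 * (n_elem * M_elem) / M_total
mass_contribution = 4 * 1.008 = 4.032 g/mol
pct = 100 * 4.032 / 234.05
pct = 1.72270882 %, rounded to 4 dp:

1.7227 %


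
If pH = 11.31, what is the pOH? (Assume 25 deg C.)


At 25 deg C, pH + pOH = 14.
pOH = 14 - pH = 14 - 11.31
pOH = 2.69:

2.69


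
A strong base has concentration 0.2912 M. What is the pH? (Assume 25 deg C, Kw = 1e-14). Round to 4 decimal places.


A strong base dissociates completely, so [OH-] equals the given concentration.
pOH = -log10([OH-]) = -log10(0.2912) = 0.535809
pH = 14 - pOH = 14 - 0.535809
pH = 13.464191, rounded to 4 dp:

13.4642


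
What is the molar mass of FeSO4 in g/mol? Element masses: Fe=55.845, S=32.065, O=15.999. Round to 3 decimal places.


M = sum(count * atomic_mass) over atoms.
M = 1*55.845 + 1*32.065 + 4*15.999
M = 55.845 + 32.065 + 63.996
M = 151.906 g/mol, rounded to 3 dp:

151.906 g/mol


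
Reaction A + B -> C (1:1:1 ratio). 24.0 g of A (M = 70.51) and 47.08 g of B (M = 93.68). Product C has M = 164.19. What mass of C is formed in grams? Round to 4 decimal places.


Find moles of each reactant; the smaller value is the limiting reagent in a 1:1:1 reaction, so moles_C equals moles of the limiter.
n_A = mass_A / M_A = 24.0 / 70.51 = 0.340377 mol
n_B = mass_B / M_B = 47.08 / 93.68 = 0.502562 mol
Limiting reagent: A (smaller), n_limiting = 0.340377 mol
mass_C = n_limiting * M_C = 0.340377 * 164.19
mass_C = 55.88649963 g, rounded to 4 dp:

55.8865 g


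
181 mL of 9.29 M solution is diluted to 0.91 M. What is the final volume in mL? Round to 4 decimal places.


Dilution: M1*V1 = M2*V2, solve for V2.
V2 = M1*V1 / M2
V2 = 9.29 * 181 / 0.91
V2 = 1681.49 / 0.91
V2 = 1847.79120879 mL, rounded to 4 dp:

1847.7912 mL


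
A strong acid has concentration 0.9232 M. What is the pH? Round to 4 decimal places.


A strong acid dissociates completely, so [H+] equals the given concentration.
pH = -log10([H+]) = -log10(0.9232)
pH = 0.0347042, rounded to 4 dp:

0.0347


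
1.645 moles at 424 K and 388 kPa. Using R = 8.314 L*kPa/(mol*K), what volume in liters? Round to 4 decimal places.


PV = nRT, solve for V = nRT / P.
nRT = 1.645 * 8.314 * 424 = 5798.8487
V = 5798.8487 / 388
V = 14.94548634 L, rounded to 4 dp:

14.9455 L


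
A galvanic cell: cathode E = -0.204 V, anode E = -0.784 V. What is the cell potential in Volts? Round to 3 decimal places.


Standard cell potential: E_cell = E_cathode - E_anode.
E_cell = -0.204 - (-0.784)
E_cell = 0.58 V, rounded to 3 dp:

0.580 V


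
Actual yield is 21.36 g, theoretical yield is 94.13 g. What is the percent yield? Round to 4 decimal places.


% yield = 100 * actual / theoretical
% yield = 100 * 21.36 / 94.13
% yield = 22.69202167 %, rounded to 4 dp:

22.6920 %


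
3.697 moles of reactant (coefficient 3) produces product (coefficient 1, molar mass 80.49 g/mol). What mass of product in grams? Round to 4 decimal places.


Use the coefficient ratio to convert reactant moles to product moles, then multiply by the product's molar mass.
moles_P = moles_R * (coeff_P / coeff_R) = 3.697 * (1/3) = 1.232333
mass_P = moles_P * M_P = 1.232333 * 80.49
mass_P = 99.19048317 g, rounded to 4 dp:

99.1905 g


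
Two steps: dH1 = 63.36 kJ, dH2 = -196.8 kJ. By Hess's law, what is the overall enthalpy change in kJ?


Hess's law: enthalpy is a state function, so add the step enthalpies.
dH_total = dH1 + dH2 = 63.36 + (-196.8)
dH_total = -133.44 kJ:

-133.44 kJ


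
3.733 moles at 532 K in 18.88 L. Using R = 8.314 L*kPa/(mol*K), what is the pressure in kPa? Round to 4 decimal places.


PV = nRT, solve for P = nRT / V.
nRT = 3.733 * 8.314 * 532 = 16511.2382
P = 16511.2382 / 18.88
P = 874.53592161 kPa, rounded to 4 dp:

874.5359 kPa


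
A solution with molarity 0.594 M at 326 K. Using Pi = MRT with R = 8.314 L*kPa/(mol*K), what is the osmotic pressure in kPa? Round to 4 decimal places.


Osmotic pressure (van't Hoff): Pi = M*R*T.
RT = 8.314 * 326 = 2710.364
Pi = 0.594 * 2710.364
Pi = 1609.956216 kPa, rounded to 4 dp:

1609.9562 kPa


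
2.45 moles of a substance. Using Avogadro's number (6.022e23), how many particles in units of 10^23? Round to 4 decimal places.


N = n * NA, then divide by 1e23 for the requested units.
N / 1e23 = n * 6.022
N / 1e23 = 2.45 * 6.022
N / 1e23 = 14.7539, rounded to 4 dp:

14.7539


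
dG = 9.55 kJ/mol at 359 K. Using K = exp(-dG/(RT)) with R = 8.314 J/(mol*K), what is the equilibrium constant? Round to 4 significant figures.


dG is in kJ/mol; multiply by 1000 to match R in J/(mol*K).
RT = 8.314 * 359 = 2984.726 J/mol
exponent = -dG*1000 / (RT) = -(9.55*1000) / 2984.726 = -3.19962368
K = exp(-3.19962368)
K = 0.040777546, rounded to 4 significant figures:

0.04078


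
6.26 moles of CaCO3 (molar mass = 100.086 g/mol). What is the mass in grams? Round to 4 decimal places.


mass = n * M
mass = 6.26 * 100.086
mass = 626.53836 g, rounded to 4 dp:

626.5384 g


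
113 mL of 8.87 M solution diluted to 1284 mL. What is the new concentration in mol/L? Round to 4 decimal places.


Dilution: M1*V1 = M2*V2, solve for M2.
M2 = M1*V1 / V2
M2 = 8.87 * 113 / 1284
M2 = 1002.31 / 1284
M2 = 0.78061526 mol/L, rounded to 4 dp:

0.7806 mol/L


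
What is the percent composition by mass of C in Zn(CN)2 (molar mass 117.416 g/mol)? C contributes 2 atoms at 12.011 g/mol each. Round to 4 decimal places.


pct = 100 * (n_elem * M_elem) / M_total
mass_contribution = 2 * 12.011 = 24.022 g/mol
pct = 100 * 24.022 / 117.416
pct = 20.45888124 %, rounded to 4 dp:

20.4589 %


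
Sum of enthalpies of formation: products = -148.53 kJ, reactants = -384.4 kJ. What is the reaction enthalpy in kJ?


dH_rxn = sum(dH_f products) - sum(dH_f reactants)
dH_rxn = -148.53 - (-384.4)
dH_rxn = 235.87 kJ:

235.87 kJ


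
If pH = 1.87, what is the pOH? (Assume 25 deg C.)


At 25 deg C, pH + pOH = 14.
pOH = 14 - pH = 14 - 1.87
pOH = 12.13:

12.13


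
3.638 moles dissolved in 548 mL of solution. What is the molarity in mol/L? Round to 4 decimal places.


Convert volume to liters: V_L = V_mL / 1000.
V_L = 548 / 1000 = 0.548 L
M = n / V_L = 3.638 / 0.548
M = 6.63868613 mol/L, rounded to 4 dp:

6.6387 mol/L


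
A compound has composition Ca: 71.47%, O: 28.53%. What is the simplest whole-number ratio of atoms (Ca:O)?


Assume 100 g of compound, divide each mass% by atomic mass to get moles, then normalize by the smallest to get a raw atom ratio.
Moles per 100 g: Ca: 71.47/40.078 = 1.7833, O: 28.53/15.999 = 1.7832
Raw ratio (divide by min = 1.7832): Ca: 1.0, O: 1.0
Multiply by 1 to clear fractions: Ca: 1.0 ~= 1, O: 1.0 ~= 1
Reduce by GCD to get the simplest whole-number ratio:

1:1


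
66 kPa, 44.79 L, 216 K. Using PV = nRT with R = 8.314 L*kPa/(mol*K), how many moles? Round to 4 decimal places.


PV = nRT, solve for n = PV / (RT).
PV = 66 * 44.79 = 2956.14
RT = 8.314 * 216 = 1795.824
n = 2956.14 / 1795.824
n = 1.646119 mol, rounded to 4 dp:

1.6461 mol


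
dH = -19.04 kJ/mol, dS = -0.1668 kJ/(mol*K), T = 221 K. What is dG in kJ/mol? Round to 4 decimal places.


Gibbs: dG = dH - T*dS (consistent units, dS already in kJ/(mol*K)).
T*dS = 221 * -0.1668 = -36.8628
dG = -19.04 - (-36.8628)
dG = 17.8228 kJ/mol, rounded to 4 dp:

17.8228 kJ/mol


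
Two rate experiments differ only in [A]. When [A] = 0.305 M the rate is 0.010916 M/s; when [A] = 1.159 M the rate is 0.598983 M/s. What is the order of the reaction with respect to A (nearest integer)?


Rate is proportional to [A]^n, so rate2/rate1 = ([A]2/[A]1)^n. Take logs to solve for n.
rate2/rate1 = 0.598983 / 0.010916 = 54.872
[A]2/[A]1 = 1.159 / 0.305 = 3.8
n = ln(54.872) / ln(3.8) = 3.0
Nearest integer order:

3


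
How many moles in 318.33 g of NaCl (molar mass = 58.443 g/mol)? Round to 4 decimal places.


n = mass / M
n = 318.33 / 58.443
n = 5.44684564 mol, rounded to 4 dp:

5.4468 mol


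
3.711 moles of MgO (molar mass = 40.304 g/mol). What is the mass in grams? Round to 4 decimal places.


mass = n * M
mass = 3.711 * 40.304
mass = 149.568144 g, rounded to 4 dp:

149.5681 g


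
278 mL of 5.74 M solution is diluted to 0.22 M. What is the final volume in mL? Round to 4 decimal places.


Dilution: M1*V1 = M2*V2, solve for V2.
V2 = M1*V1 / M2
V2 = 5.74 * 278 / 0.22
V2 = 1595.72 / 0.22
V2 = 7253.27272727 mL, rounded to 4 dp:

7253.2727 mL


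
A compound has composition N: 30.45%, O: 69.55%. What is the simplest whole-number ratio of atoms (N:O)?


Assume 100 g of compound, divide each mass% by atomic mass to get moles, then normalize by the smallest to get a raw atom ratio.
Moles per 100 g: N: 30.45/14.007 = 2.1739, O: 69.55/15.999 = 4.3471
Raw ratio (divide by min = 2.1739): N: 1.0, O: 2.0
Multiply by 1 to clear fractions: N: 1.0 ~= 1, O: 2.0 ~= 2
Reduce by GCD to get the simplest whole-number ratio:

1:2


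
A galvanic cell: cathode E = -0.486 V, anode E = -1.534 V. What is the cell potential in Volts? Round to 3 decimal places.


Standard cell potential: E_cell = E_cathode - E_anode.
E_cell = -0.486 - (-1.534)
E_cell = 1.048 V, rounded to 3 dp:

1.048 V


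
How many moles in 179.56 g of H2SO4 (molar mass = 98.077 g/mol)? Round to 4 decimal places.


n = mass / M
n = 179.56 / 98.077
n = 1.83080641 mol, rounded to 4 dp:

1.8308 mol


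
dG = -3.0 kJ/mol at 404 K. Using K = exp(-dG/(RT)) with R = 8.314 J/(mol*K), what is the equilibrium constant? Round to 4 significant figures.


dG is in kJ/mol; multiply by 1000 to match R in J/(mol*K).
RT = 8.314 * 404 = 3358.856 J/mol
exponent = -dG*1000 / (RT) = -(-3.0*1000) / 3358.856 = 0.89316124
K = exp(0.89316124)
K = 2.4428399, rounded to 4 significant figures:

2.443


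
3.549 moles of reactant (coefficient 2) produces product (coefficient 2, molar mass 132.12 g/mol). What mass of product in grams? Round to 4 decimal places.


Use the coefficient ratio to convert reactant moles to product moles, then multiply by the product's molar mass.
moles_P = moles_R * (coeff_P / coeff_R) = 3.549 * (2/2) = 3.549
mass_P = moles_P * M_P = 3.549 * 132.12
mass_P = 468.89388 g, rounded to 4 dp:

468.8939 g


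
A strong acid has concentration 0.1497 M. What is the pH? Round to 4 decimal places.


A strong acid dissociates completely, so [H+] equals the given concentration.
pH = -log10([H+]) = -log10(0.1497)
pH = 0.8247782, rounded to 4 dp:

0.8248


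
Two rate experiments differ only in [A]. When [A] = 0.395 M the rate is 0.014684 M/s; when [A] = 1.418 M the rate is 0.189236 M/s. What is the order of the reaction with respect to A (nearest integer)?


Rate is proportional to [A]^n, so rate2/rate1 = ([A]2/[A]1)^n. Take logs to solve for n.
rate2/rate1 = 0.189236 / 0.014684 = 12.8872
[A]2/[A]1 = 1.418 / 0.395 = 3.5899
n = ln(12.8872) / ln(3.5899) = 2.0
Nearest integer order:

2


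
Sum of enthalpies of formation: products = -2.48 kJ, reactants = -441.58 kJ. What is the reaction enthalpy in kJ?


dH_rxn = sum(dH_f products) - sum(dH_f reactants)
dH_rxn = -2.48 - (-441.58)
dH_rxn = 439.1 kJ:

439.10 kJ


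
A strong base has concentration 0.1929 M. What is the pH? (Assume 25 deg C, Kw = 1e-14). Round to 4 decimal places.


A strong base dissociates completely, so [OH-] equals the given concentration.
pOH = -log10([OH-]) = -log10(0.1929) = 0.714668
pH = 14 - pOH = 14 - 0.714668
pH = 13.285332, rounded to 4 dp:

13.2853


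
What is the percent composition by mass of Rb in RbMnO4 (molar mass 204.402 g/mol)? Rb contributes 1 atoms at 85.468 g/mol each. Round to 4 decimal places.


pct = 100 * (n_elem * M_elem) / M_total
mass_contribution = 1 * 85.468 = 85.468 g/mol
pct = 100 * 85.468 / 204.402
pct = 41.81368088 %, rounded to 4 dp:

41.8137 %


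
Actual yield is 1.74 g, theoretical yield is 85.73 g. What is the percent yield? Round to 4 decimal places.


% yield = 100 * actual / theoretical
% yield = 100 * 1.74 / 85.73
% yield = 2.0296279 %, rounded to 4 dp:

2.0296 %


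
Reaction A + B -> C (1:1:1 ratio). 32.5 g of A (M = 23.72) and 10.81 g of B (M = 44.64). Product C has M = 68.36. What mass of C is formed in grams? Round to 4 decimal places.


Find moles of each reactant; the smaller value is the limiting reagent in a 1:1:1 reaction, so moles_C equals moles of the limiter.
n_A = mass_A / M_A = 32.5 / 23.72 = 1.370152 mol
n_B = mass_B / M_B = 10.81 / 44.64 = 0.242159 mol
Limiting reagent: B (smaller), n_limiting = 0.242159 mol
mass_C = n_limiting * M_C = 0.242159 * 68.36
mass_C = 16.55398924 g, rounded to 4 dp:

16.5540 g


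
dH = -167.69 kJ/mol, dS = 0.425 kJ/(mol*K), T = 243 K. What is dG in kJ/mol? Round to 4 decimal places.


Gibbs: dG = dH - T*dS (consistent units, dS already in kJ/(mol*K)).
T*dS = 243 * 0.425 = 103.275
dG = -167.69 - (103.275)
dG = -270.965 kJ/mol, rounded to 4 dp:

-270.9650 kJ/mol


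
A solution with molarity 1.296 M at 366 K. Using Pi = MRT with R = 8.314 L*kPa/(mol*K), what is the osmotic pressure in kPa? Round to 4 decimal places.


Osmotic pressure (van't Hoff): Pi = M*R*T.
RT = 8.314 * 366 = 3042.924
Pi = 1.296 * 3042.924
Pi = 3943.629504 kPa, rounded to 4 dp:

3943.6295 kPa


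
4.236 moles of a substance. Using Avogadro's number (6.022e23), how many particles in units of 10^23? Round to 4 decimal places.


N = n * NA, then divide by 1e23 for the requested units.
N / 1e23 = n * 6.022
N / 1e23 = 4.236 * 6.022
N / 1e23 = 25.509192, rounded to 4 dp:

25.5092


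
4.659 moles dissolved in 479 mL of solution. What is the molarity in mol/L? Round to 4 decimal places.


Convert volume to liters: V_L = V_mL / 1000.
V_L = 479 / 1000 = 0.479 L
M = n / V_L = 4.659 / 0.479
M = 9.72651357 mol/L, rounded to 4 dp:

9.7265 mol/L


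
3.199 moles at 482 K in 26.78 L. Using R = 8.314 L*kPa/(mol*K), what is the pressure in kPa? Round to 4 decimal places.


PV = nRT, solve for P = nRT / V.
nRT = 3.199 * 8.314 * 482 = 12819.5063
P = 12819.5063 / 26.78
P = 478.6970239 kPa, rounded to 4 dp:

478.6970 kPa


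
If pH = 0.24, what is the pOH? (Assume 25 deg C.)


At 25 deg C, pH + pOH = 14.
pOH = 14 - pH = 14 - 0.24
pOH = 13.76:

13.76


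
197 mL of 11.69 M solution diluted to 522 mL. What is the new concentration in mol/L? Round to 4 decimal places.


Dilution: M1*V1 = M2*V2, solve for M2.
M2 = M1*V1 / V2
M2 = 11.69 * 197 / 522
M2 = 2302.93 / 522
M2 = 4.4117433 mol/L, rounded to 4 dp:

4.4117 mol/L


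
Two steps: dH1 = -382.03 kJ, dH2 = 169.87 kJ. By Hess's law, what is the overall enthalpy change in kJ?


Hess's law: enthalpy is a state function, so add the step enthalpies.
dH_total = dH1 + dH2 = -382.03 + (169.87)
dH_total = -212.16 kJ:

-212.16 kJ


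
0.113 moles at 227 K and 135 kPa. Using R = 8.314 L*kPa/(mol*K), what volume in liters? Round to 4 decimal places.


PV = nRT, solve for V = nRT / P.
nRT = 0.113 * 8.314 * 227 = 213.2624
V = 213.2624 / 135
V = 1.57972148 L, rounded to 4 dp:

1.5797 L


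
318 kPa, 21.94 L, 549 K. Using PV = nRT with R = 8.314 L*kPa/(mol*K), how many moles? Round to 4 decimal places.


PV = nRT, solve for n = PV / (RT).
PV = 318 * 21.94 = 6976.92
RT = 8.314 * 549 = 4564.386
n = 6976.92 / 4564.386
n = 1.52855609 mol, rounded to 4 dp:

1.5286 mol


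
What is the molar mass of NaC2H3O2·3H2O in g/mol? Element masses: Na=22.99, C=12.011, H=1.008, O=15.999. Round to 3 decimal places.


M = sum(count * atomic_mass) over atoms.
M = 1*22.99 + 2*12.011 + 9*1.008 + 5*15.999
M = 22.99 + 24.022 + 9.072 + 79.995
M = 136.079 g/mol, rounded to 3 dp:

136.079 g/mol


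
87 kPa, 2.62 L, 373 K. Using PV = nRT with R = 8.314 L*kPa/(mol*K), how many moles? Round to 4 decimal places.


PV = nRT, solve for n = PV / (RT).
PV = 87 * 2.62 = 227.94
RT = 8.314 * 373 = 3101.122
n = 227.94 / 3101.122
n = 0.07350243 mol, rounded to 4 dp:

0.0735 mol


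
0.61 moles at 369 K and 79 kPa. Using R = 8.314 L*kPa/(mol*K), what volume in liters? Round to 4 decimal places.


PV = nRT, solve for V = nRT / P.
nRT = 0.61 * 8.314 * 369 = 1871.3983
V = 1871.3983 / 79
V = 23.68858608 L, rounded to 4 dp:

23.6886 L


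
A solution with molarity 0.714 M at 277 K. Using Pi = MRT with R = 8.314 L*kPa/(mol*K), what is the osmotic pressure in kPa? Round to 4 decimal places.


Osmotic pressure (van't Hoff): Pi = M*R*T.
RT = 8.314 * 277 = 2302.978
Pi = 0.714 * 2302.978
Pi = 1644.326292 kPa, rounded to 4 dp:

1644.3263 kPa


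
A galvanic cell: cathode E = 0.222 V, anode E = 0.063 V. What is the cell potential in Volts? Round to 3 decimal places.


Standard cell potential: E_cell = E_cathode - E_anode.
E_cell = 0.222 - (0.063)
E_cell = 0.159 V, rounded to 3 dp:

0.159 V


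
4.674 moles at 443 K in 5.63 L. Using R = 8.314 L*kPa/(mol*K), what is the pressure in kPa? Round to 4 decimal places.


PV = nRT, solve for P = nRT / V.
nRT = 4.674 * 8.314 * 443 = 17214.8187
P = 17214.8187 / 5.63
P = 3057.69426288 kPa, rounded to 4 dp:

3057.6943 kPa


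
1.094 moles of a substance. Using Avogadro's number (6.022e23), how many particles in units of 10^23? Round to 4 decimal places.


N = n * NA, then divide by 1e23 for the requested units.
N / 1e23 = n * 6.022
N / 1e23 = 1.094 * 6.022
N / 1e23 = 6.588068, rounded to 4 dp:

6.5881


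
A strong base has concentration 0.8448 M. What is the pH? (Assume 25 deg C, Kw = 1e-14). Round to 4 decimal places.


A strong base dissociates completely, so [OH-] equals the given concentration.
pOH = -log10([OH-]) = -log10(0.8448) = 0.073246
pH = 14 - pOH = 14 - 0.073246
pH = 13.926754, rounded to 4 dp:

13.9268


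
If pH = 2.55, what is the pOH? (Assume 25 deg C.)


At 25 deg C, pH + pOH = 14.
pOH = 14 - pH = 14 - 2.55
pOH = 11.45:

11.45


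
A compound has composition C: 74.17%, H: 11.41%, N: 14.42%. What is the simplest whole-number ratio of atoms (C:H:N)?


Assume 100 g of compound, divide each mass% by atomic mass to get moles, then normalize by the smallest to get a raw atom ratio.
Moles per 100 g: C: 74.17/12.011 = 6.1752, H: 11.41/1.008 = 11.3194, N: 14.42/14.007 = 1.0295
Raw ratio (divide by min = 1.0295): C: 5.998, H: 10.995, N: 1.0
Multiply by 1 to clear fractions: C: 5.998 ~= 6, H: 10.995 ~= 11, N: 1.0 ~= 1
Reduce by GCD to get the simplest whole-number ratio:

6:11:1


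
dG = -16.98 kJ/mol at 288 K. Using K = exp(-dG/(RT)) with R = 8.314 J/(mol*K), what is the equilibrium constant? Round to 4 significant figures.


dG is in kJ/mol; multiply by 1000 to match R in J/(mol*K).
RT = 8.314 * 288 = 2394.432 J/mol
exponent = -dG*1000 / (RT) = -(-16.98*1000) / 2394.432 = 7.09145217
K = exp(7.09145217)
K = 1201.6515, rounded to 4 significant figures:

1202


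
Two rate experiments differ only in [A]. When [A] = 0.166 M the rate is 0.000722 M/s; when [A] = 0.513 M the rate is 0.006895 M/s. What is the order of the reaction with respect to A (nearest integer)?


Rate is proportional to [A]^n, so rate2/rate1 = ([A]2/[A]1)^n. Take logs to solve for n.
rate2/rate1 = 0.006895 / 0.000722 = 9.5499
[A]2/[A]1 = 0.513 / 0.166 = 3.0904
n = ln(9.5499) / ln(3.0904) = 2.0
Nearest integer order:

2


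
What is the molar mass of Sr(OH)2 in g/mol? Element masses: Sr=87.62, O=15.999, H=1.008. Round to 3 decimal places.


M = sum(count * atomic_mass) over atoms.
M = 1*87.62 + 2*15.999 + 2*1.008
M = 87.62 + 31.998 + 2.016
M = 121.634 g/mol, rounded to 3 dp:

121.634 g/mol


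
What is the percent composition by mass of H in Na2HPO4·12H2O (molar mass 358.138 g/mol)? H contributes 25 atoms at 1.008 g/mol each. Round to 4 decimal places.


pct = 100 * (n_elem * M_elem) / M_total
mass_contribution = 25 * 1.008 = 25.2 g/mol
pct = 100 * 25.2 / 358.138
pct = 7.03639379 %, rounded to 4 dp:

7.0364 %


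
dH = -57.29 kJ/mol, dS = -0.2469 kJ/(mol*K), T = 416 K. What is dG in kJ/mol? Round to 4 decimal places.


Gibbs: dG = dH - T*dS (consistent units, dS already in kJ/(mol*K)).
T*dS = 416 * -0.2469 = -102.7104
dG = -57.29 - (-102.7104)
dG = 45.4204 kJ/mol, rounded to 4 dp:

45.4204 kJ/mol


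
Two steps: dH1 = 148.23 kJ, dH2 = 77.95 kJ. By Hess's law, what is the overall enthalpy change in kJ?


Hess's law: enthalpy is a state function, so add the step enthalpies.
dH_total = dH1 + dH2 = 148.23 + (77.95)
dH_total = 226.18 kJ:

226.18 kJ


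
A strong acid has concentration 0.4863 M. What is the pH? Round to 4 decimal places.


A strong acid dissociates completely, so [H+] equals the given concentration.
pH = -log10([H+]) = -log10(0.4863)
pH = 0.31309573, rounded to 4 dp:

0.3131


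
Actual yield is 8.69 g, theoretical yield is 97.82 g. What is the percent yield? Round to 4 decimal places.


% yield = 100 * actual / theoretical
% yield = 100 * 8.69 / 97.82
% yield = 8.88366387 %, rounded to 4 dp:

8.8837 %


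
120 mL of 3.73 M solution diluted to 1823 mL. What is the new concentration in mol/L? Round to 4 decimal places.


Dilution: M1*V1 = M2*V2, solve for M2.
M2 = M1*V1 / V2
M2 = 3.73 * 120 / 1823
M2 = 447.6 / 1823
M2 = 0.24552935 mol/L, rounded to 4 dp:

0.2455 mol/L


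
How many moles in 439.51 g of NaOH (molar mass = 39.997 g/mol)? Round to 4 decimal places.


n = mass / M
n = 439.51 / 39.997
n = 10.98857414 mol, rounded to 4 dp:

10.9886 mol


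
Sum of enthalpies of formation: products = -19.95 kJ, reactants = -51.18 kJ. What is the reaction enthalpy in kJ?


dH_rxn = sum(dH_f products) - sum(dH_f reactants)
dH_rxn = -19.95 - (-51.18)
dH_rxn = 31.23 kJ:

31.23 kJ


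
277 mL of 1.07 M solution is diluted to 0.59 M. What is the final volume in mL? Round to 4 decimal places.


Dilution: M1*V1 = M2*V2, solve for V2.
V2 = M1*V1 / M2
V2 = 1.07 * 277 / 0.59
V2 = 296.39 / 0.59
V2 = 502.3559322 mL, rounded to 4 dp:

502.3559 mL


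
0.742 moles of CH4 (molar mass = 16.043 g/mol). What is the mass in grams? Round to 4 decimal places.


mass = n * M
mass = 0.742 * 16.043
mass = 11.903906 g, rounded to 4 dp:

11.9039 g


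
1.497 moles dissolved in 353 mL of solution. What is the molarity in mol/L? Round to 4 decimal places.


Convert volume to liters: V_L = V_mL / 1000.
V_L = 353 / 1000 = 0.353 L
M = n / V_L = 1.497 / 0.353
M = 4.2407932 mol/L, rounded to 4 dp:

4.2408 mol/L


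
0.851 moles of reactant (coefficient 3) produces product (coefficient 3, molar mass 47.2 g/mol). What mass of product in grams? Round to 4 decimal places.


Use the coefficient ratio to convert reactant moles to product moles, then multiply by the product's molar mass.
moles_P = moles_R * (coeff_P / coeff_R) = 0.851 * (3/3) = 0.851
mass_P = moles_P * M_P = 0.851 * 47.2
mass_P = 40.1672 g, rounded to 4 dp:

40.1672 g


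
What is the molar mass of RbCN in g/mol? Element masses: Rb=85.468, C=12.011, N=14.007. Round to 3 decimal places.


M = sum(count * atomic_mass) over atoms.
M = 1*85.468 + 1*12.011 + 1*14.007
M = 85.468 + 12.011 + 14.007
M = 111.486 g/mol, rounded to 3 dp:

111.486 g/mol


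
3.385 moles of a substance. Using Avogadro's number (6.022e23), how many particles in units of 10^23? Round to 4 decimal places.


N = n * NA, then divide by 1e23 for the requested units.
N / 1e23 = n * 6.022
N / 1e23 = 3.385 * 6.022
N / 1e23 = 20.38447, rounded to 4 dp:

20.3845


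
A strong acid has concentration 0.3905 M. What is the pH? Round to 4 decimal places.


A strong acid dissociates completely, so [H+] equals the given concentration.
pH = -log10([H+]) = -log10(0.3905)
pH = 0.40837896, rounded to 4 dp:

0.4084


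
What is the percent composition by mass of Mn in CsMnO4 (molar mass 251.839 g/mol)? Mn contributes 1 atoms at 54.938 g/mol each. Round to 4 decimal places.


pct = 100 * (n_elem * M_elem) / M_total
mass_contribution = 1 * 54.938 = 54.938 g/mol
pct = 100 * 54.938 / 251.839
pct = 21.81473084 %, rounded to 4 dp:

21.8147 %


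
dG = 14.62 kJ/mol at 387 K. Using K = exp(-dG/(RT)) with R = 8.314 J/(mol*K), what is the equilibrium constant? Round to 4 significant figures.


dG is in kJ/mol; multiply by 1000 to match R in J/(mol*K).
RT = 8.314 * 387 = 3217.518 J/mol
exponent = -dG*1000 / (RT) = -(14.62*1000) / 3217.518 = -4.54387512
K = exp(-4.54387512)
K = 0.010632126, rounded to 4 significant figures:

0.01063


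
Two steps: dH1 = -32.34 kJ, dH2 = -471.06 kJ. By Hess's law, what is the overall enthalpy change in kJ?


Hess's law: enthalpy is a state function, so add the step enthalpies.
dH_total = dH1 + dH2 = -32.34 + (-471.06)
dH_total = -503.4 kJ:

-503.40 kJ


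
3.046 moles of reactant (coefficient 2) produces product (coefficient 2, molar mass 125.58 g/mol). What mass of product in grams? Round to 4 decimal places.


Use the coefficient ratio to convert reactant moles to product moles, then multiply by the product's molar mass.
moles_P = moles_R * (coeff_P / coeff_R) = 3.046 * (2/2) = 3.046
mass_P = moles_P * M_P = 3.046 * 125.58
mass_P = 382.51668 g, rounded to 4 dp:

382.5167 g


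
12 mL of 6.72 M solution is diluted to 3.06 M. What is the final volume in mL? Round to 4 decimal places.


Dilution: M1*V1 = M2*V2, solve for V2.
V2 = M1*V1 / M2
V2 = 6.72 * 12 / 3.06
V2 = 80.64 / 3.06
V2 = 26.35294118 mL, rounded to 4 dp:

26.3529 mL


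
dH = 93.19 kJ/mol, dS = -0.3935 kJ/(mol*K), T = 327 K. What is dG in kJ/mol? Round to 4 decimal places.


Gibbs: dG = dH - T*dS (consistent units, dS already in kJ/(mol*K)).
T*dS = 327 * -0.3935 = -128.6745
dG = 93.19 - (-128.6745)
dG = 221.8645 kJ/mol, rounded to 4 dp:

221.8645 kJ/mol


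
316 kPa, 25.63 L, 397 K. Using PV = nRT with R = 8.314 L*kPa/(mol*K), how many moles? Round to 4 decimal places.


PV = nRT, solve for n = PV / (RT).
PV = 316 * 25.63 = 8099.08
RT = 8.314 * 397 = 3300.658
n = 8099.08 / 3300.658
n = 2.4537774 mol, rounded to 4 dp:

2.4538 mol


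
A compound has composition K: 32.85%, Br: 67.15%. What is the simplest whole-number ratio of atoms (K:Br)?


Assume 100 g of compound, divide each mass% by atomic mass to get moles, then normalize by the smallest to get a raw atom ratio.
Moles per 100 g: K: 32.85/39.098 = 0.8402, Br: 67.15/79.904 = 0.8404
Raw ratio (divide by min = 0.8402): K: 1.0, Br: 1.0
Multiply by 1 to clear fractions: K: 1.0 ~= 1, Br: 1.0 ~= 1
Reduce by GCD to get the simplest whole-number ratio:

1:1


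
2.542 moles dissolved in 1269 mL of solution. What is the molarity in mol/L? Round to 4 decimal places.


Convert volume to liters: V_L = V_mL / 1000.
V_L = 1269 / 1000 = 1.269 L
M = n / V_L = 2.542 / 1.269
M = 2.00315209 mol/L, rounded to 4 dp:

2.0032 mol/L


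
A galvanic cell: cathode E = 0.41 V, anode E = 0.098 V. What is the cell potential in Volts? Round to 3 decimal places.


Standard cell potential: E_cell = E_cathode - E_anode.
E_cell = 0.41 - (0.098)
E_cell = 0.312 V, rounded to 3 dp:

0.312 V


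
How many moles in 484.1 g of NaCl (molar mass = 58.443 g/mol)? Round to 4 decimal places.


n = mass / M
n = 484.1 / 58.443
n = 8.28328457 mol, rounded to 4 dp:

8.2833 mol


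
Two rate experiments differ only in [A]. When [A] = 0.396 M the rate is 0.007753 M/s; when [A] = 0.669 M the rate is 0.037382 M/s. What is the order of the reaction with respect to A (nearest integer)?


Rate is proportional to [A]^n, so rate2/rate1 = ([A]2/[A]1)^n. Take logs to solve for n.
rate2/rate1 = 0.037382 / 0.007753 = 4.8216
[A]2/[A]1 = 0.669 / 0.396 = 1.6894
n = ln(4.8216) / ln(1.6894) = 3.0
Nearest integer order:

3


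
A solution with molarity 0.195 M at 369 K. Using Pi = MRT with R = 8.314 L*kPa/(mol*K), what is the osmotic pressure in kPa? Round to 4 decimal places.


Osmotic pressure (van't Hoff): Pi = M*R*T.
RT = 8.314 * 369 = 3067.866
Pi = 0.195 * 3067.866
Pi = 598.23387 kPa, rounded to 4 dp:

598.2339 kPa


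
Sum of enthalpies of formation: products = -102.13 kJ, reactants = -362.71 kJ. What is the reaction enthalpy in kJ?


dH_rxn = sum(dH_f products) - sum(dH_f reactants)
dH_rxn = -102.13 - (-362.71)
dH_rxn = 260.58 kJ:

260.58 kJ


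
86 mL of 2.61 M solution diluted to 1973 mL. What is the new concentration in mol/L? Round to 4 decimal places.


Dilution: M1*V1 = M2*V2, solve for M2.
M2 = M1*V1 / V2
M2 = 2.61 * 86 / 1973
M2 = 224.46 / 1973
M2 = 0.11376584 mol/L, rounded to 4 dp:

0.1138 mol/L


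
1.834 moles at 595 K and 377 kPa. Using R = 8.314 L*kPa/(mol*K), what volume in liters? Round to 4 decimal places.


PV = nRT, solve for V = nRT / P.
nRT = 1.834 * 8.314 * 595 = 9072.4862
V = 9072.4862 / 377
V = 24.06495013 L, rounded to 4 dp:

24.0650 L


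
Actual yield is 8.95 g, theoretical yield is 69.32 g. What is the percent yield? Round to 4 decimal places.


% yield = 100 * actual / theoretical
% yield = 100 * 8.95 / 69.32
% yield = 12.91113676 %, rounded to 4 dp:

12.9111 %


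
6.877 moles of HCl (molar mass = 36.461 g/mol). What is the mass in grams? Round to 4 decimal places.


mass = n * M
mass = 6.877 * 36.461
mass = 250.742297 g, rounded to 4 dp:

250.7423 g


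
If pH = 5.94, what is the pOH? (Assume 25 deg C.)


At 25 deg C, pH + pOH = 14.
pOH = 14 - pH = 14 - 5.94
pOH = 8.06:

8.06


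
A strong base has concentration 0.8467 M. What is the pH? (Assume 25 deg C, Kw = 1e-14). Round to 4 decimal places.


A strong base dissociates completely, so [OH-] equals the given concentration.
pOH = -log10([OH-]) = -log10(0.8467) = 0.07227
pH = 14 - pOH = 14 - 0.07227
pH = 13.92773, rounded to 4 dp:

13.9277


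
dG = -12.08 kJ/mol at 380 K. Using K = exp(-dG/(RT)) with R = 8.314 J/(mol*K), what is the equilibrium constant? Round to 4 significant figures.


dG is in kJ/mol; multiply by 1000 to match R in J/(mol*K).
RT = 8.314 * 380 = 3159.32 J/mol
exponent = -dG*1000 / (RT) = -(-12.08*1000) / 3159.32 = 3.82360761
K = exp(3.82360761)
K = 45.769028, rounded to 4 significant figures:

45.77


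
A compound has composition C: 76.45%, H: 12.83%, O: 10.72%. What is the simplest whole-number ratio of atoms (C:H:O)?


Assume 100 g of compound, divide each mass% by atomic mass to get moles, then normalize by the smallest to get a raw atom ratio.
Moles per 100 g: C: 76.45/12.011 = 6.365, H: 12.83/1.008 = 12.7282, O: 10.72/15.999 = 0.67
Raw ratio (divide by min = 0.67): C: 9.499, H: 18.996, O: 1.0
Multiply by 2 to clear fractions: C: 18.999 ~= 19, H: 37.992 ~= 38, O: 2.0 ~= 2
Reduce by GCD to get the simplest whole-number ratio:

19:38:2


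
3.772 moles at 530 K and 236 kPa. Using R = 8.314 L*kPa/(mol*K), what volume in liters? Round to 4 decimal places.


PV = nRT, solve for V = nRT / P.
nRT = 3.772 * 8.314 * 530 = 16621.0162
V = 16621.0162 / 236
V = 70.42803475 L, rounded to 4 dp:

70.4280 L


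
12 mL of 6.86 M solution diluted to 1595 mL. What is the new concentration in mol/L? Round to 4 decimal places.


Dilution: M1*V1 = M2*V2, solve for M2.
M2 = M1*V1 / V2
M2 = 6.86 * 12 / 1595
M2 = 82.32 / 1595
M2 = 0.05161129 mol/L, rounded to 4 dp:

0.0516 mol/L


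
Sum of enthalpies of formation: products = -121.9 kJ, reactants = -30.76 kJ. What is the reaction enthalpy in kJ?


dH_rxn = sum(dH_f products) - sum(dH_f reactants)
dH_rxn = -121.9 - (-30.76)
dH_rxn = -91.14 kJ:

-91.14 kJ


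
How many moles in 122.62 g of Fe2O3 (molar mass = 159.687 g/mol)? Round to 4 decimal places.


n = mass / M
n = 122.62 / 159.687
n = 0.76787716 mol, rounded to 4 dp:

0.7679 mol


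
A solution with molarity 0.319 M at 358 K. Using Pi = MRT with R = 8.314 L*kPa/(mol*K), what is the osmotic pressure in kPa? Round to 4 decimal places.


Osmotic pressure (van't Hoff): Pi = M*R*T.
RT = 8.314 * 358 = 2976.412
Pi = 0.319 * 2976.412
Pi = 949.475428 kPa, rounded to 4 dp:

949.4754 kPa


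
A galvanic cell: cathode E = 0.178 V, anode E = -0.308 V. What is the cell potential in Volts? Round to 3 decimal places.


Standard cell potential: E_cell = E_cathode - E_anode.
E_cell = 0.178 - (-0.308)
E_cell = 0.486 V, rounded to 3 dp:

0.486 V


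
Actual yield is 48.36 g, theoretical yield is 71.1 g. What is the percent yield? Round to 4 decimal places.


% yield = 100 * actual / theoretical
% yield = 100 * 48.36 / 71.1
% yield = 68.01687764 %, rounded to 4 dp:

68.0169 %


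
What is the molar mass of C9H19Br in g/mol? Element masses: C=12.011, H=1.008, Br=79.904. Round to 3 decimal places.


M = sum(count * atomic_mass) over atoms.
M = 9*12.011 + 19*1.008 + 1*79.904
M = 108.099 + 19.152 + 79.904
M = 207.155 g/mol, rounded to 3 dp:

207.155 g/mol


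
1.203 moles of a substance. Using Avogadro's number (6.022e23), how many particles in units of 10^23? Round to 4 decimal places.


N = n * NA, then divide by 1e23 for the requested units.
N / 1e23 = n * 6.022
N / 1e23 = 1.203 * 6.022
N / 1e23 = 7.244466, rounded to 4 dp:

7.2445


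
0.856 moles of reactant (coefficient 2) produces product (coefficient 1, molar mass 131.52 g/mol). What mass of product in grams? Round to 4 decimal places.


Use the coefficient ratio to convert reactant moles to product moles, then multiply by the product's molar mass.
moles_P = moles_R * (coeff_P / coeff_R) = 0.856 * (1/2) = 0.428
mass_P = moles_P * M_P = 0.428 * 131.52
mass_P = 56.29056 g, rounded to 4 dp:

56.2906 g


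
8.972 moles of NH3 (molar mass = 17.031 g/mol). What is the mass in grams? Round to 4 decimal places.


mass = n * M
mass = 8.972 * 17.031
mass = 152.802132 g, rounded to 4 dp:

152.8021 g


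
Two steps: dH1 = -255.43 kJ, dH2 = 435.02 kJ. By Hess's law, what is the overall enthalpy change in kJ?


Hess's law: enthalpy is a state function, so add the step enthalpies.
dH_total = dH1 + dH2 = -255.43 + (435.02)
dH_total = 179.59 kJ:

179.59 kJ


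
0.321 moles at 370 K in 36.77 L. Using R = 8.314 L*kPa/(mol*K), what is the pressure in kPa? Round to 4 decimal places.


PV = nRT, solve for P = nRT / V.
nRT = 0.321 * 8.314 * 370 = 987.4538
P = 987.4538 / 36.77
P = 26.85487626 kPa, rounded to 4 dp:

26.8549 kPa


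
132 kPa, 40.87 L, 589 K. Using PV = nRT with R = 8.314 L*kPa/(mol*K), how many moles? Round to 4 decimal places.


PV = nRT, solve for n = PV / (RT).
PV = 132 * 40.87 = 5394.84
RT = 8.314 * 589 = 4896.946
n = 5394.84 / 4896.946
n = 1.10167439 mol, rounded to 4 dp:

1.1017 mol
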